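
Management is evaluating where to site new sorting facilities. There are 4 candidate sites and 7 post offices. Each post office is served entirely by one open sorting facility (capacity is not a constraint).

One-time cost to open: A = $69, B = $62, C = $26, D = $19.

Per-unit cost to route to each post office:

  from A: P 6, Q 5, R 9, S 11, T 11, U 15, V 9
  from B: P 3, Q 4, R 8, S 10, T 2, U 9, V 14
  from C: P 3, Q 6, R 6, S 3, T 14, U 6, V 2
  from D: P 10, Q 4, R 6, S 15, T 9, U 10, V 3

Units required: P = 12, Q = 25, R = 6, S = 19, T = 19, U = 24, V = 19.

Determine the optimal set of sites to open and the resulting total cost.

For any fixed open set, each post office goes to its cheapest open site; total = fixed + service.
{B, C}: P→B 3·12=36, Q→B 4·25=100, R→C 6·6=36, S→C 3·19=57, T→B 2·19=38, U→C 6·24=144, V→C 2·19=38. Service 449; fixed 88; total 537.
{B, C, D}: service 449 + fixed 107 = 556
{A, B, C}: service 449 + fixed 157 = 606
{A, B, C, D}: P→B 3·12=36, Q→B 4·25=100, R→C 6·6=36, S→C 3·19=57, T→B 2·19=38, U→C 6·24=144, V→C 2·19=38. Service 449; fixed 176; total 625.
No other subset beats 537.

Open B and C; minimum total cost 537.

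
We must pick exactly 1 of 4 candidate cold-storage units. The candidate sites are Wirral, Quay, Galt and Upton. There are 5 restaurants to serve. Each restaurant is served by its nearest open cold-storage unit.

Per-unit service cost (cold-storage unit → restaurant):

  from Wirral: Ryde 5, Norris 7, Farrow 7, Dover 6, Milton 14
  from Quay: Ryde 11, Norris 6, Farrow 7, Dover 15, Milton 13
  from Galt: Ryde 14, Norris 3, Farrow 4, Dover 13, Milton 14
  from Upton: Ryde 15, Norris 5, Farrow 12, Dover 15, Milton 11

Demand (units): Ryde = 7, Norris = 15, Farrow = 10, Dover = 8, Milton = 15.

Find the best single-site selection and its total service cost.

With exactly 1 open, each restaurant uses its cheapest among the chosen.
{Wirral}: Ryde→Wirral 5·7=35, Norris→Wirral 7·15=105, Farrow→Wirral 7·10=70, Dover→Wirral 6·8=48, Milton→Wirral 14·15=210. Service cost 468.
{Galt}: service cost 497
{Quay}: service cost 552
Among all 4 size-1 choices, {Wirral} is lowest.

Choose Wirral only; total service cost 468.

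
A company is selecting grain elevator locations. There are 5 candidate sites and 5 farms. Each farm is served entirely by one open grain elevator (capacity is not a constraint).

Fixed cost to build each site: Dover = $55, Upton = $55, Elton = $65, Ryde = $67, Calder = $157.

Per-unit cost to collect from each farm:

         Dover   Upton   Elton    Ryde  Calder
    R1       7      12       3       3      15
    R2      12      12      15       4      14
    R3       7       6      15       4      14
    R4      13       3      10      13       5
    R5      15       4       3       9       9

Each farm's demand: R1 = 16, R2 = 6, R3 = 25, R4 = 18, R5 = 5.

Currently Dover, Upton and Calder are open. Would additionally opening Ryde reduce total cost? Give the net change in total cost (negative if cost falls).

Current service cost with {Dover, Upton, Calder}: 408.
Adding Ryde: each farm re-picks its cheapest; new service cost 246, saving 162.
Extra fixed cost: 67. Net change = 67 − 162 = -95.
(Totals: 675 → 580.)

Yes — net change −95 (cost falls by 95).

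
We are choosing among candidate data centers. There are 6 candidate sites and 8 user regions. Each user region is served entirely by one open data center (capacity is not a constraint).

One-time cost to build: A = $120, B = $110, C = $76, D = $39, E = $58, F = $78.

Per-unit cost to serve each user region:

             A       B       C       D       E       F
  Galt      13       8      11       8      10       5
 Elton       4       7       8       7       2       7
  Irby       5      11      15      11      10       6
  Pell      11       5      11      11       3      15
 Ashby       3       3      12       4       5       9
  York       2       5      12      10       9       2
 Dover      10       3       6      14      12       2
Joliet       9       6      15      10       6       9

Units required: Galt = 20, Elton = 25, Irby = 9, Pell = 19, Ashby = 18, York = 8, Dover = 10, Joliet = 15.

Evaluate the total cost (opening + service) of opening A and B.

Total cost: 820

Each user region is assigned to its cheapest site among the open ones.
{A, B}: Galt→B 8·20=160, Elton→A 4·25=100, Irby→A 5·9=45, Pell→B 5·19=95, Ashby→A 3·18=54, York→A 2·8=16, Dover→B 3·10=30, Joliet→B 6·15=90. Service 590; fixed 230; total 820.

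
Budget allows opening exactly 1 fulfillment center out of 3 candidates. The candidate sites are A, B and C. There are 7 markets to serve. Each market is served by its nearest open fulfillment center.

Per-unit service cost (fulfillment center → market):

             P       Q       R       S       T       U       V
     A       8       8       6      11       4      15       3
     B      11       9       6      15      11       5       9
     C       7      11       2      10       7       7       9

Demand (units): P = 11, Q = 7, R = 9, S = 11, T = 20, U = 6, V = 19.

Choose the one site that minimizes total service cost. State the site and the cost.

Choose A only; total service cost 546.

With exactly 1 open, each market uses its cheapest among the chosen.
{A}: P→A 8·11=88, Q→A 8·7=56, R→A 6·9=54, S→A 11·11=121, T→A 4·20=80, U→A 15·6=90, V→A 3·19=57. Service cost 546.
{C}: service cost 635
{B}: service cost 824
Among all 3 size-1 choices, {A} is lowest.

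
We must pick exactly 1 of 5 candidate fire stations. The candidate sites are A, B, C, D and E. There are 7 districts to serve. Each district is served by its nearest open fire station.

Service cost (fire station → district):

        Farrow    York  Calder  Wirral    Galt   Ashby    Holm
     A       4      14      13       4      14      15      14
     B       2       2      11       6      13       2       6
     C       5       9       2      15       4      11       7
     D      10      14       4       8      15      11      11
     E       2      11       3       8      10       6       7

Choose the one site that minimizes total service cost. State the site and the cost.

Choose B only; total service cost 42.

With exactly 1 open, each district uses its cheapest among the chosen.
{B}: Farrow→B 2, York→B 2, Calder→B 11, Wirral→B 6, Galt→B 13, Ashby→B 2, Holm→B 6. Service cost 42.
{E}: service cost 47
{C}: service cost 53
Among all 5 size-1 choices, {B} is lowest.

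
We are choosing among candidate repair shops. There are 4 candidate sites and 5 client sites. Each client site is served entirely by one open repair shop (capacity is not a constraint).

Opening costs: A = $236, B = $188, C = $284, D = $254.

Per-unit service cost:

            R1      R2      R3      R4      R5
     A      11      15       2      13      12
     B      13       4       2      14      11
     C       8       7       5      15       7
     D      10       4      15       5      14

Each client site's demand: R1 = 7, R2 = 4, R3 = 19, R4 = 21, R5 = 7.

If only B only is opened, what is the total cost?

Total cost: 704

Each client site is assigned to its cheapest site among the open ones.
{B}: R1→B 13·7=91, R2→B 4·4=16, R3→B 2·19=38, R4→B 14·21=294, R5→B 11·7=77. Service 516; fixed 188; total 704.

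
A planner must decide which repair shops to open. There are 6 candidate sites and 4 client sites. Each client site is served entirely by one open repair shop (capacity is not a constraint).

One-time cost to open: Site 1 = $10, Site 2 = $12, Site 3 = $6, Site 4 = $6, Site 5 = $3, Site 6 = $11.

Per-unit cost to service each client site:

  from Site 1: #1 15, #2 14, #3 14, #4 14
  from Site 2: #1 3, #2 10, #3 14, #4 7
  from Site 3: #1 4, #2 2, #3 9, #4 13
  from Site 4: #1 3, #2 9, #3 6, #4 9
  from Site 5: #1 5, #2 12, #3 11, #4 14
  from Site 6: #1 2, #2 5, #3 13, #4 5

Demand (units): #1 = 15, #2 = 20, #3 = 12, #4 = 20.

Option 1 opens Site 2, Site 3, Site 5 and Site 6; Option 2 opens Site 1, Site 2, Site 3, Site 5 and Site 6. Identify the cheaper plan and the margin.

Option 1: {Site 2, Site 3, Site 5, Site 6}: #1→Site 6 2·15=30, #2→Site 3 2·20=40, #3→Site 3 9·12=108, #4→Site 6 5·20=100. Service 278; fixed 32; total 310.
Option 2: {Site 1, Site 2, Site 3, Site 5, Site 6}: #1→Site 6 2·15=30, #2→Site 3 2·20=40, #3→Site 3 9·12=108, #4→Site 6 5·20=100. Service 278; fixed 42; total 320.
Difference: |310 − 320| = 10.

Option 1 is cheaper by 10.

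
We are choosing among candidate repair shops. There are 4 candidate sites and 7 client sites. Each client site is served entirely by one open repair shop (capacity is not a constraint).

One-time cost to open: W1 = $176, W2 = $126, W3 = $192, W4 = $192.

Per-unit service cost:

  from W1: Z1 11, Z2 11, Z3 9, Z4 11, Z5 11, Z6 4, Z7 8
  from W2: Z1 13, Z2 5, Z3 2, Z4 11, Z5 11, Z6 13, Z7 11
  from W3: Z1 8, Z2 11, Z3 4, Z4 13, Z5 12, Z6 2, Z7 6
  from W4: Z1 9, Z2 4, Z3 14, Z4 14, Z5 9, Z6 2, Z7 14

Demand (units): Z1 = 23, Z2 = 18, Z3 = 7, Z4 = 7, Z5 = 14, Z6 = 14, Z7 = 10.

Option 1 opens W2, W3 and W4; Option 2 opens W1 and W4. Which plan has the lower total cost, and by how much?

Option 1: {W2, W3, W4}: Z1→W3 8·23=184, Z2→W4 4·18=72, Z3→W2 2·7=14, Z4→W2 11·7=77, Z5→W4 9·14=126, Z6→W3 2·14=28, Z7→W3 6·10=60. Service 561; fixed 510; total 1071.
Option 2: {W1, W4}: Z1→W4 9·23=207, Z2→W4 4·18=72, Z3→W1 9·7=63, Z4→W1 11·7=77, Z5→W4 9·14=126, Z6→W4 2·14=28, Z7→W1 8·10=80. Service 653; fixed 368; total 1021.
Difference: |1071 − 1021| = 50.

Option 2 is cheaper by 50.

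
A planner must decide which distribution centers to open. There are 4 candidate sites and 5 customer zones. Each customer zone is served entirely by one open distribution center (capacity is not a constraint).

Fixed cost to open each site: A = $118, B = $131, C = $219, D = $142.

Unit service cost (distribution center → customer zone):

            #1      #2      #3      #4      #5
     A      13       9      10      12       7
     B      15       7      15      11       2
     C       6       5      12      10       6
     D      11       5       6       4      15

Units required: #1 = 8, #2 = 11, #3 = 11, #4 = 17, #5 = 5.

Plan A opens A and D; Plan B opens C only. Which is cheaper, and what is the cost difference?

Plan A is cheaper by 82.

Plan A: {A, D}: #1→D 11·8=88, #2→D 5·11=55, #3→D 6·11=66, #4→D 4·17=68, #5→A 7·5=35. Service 312; fixed 260; total 572.
Plan B: {C}: #1→C 6·8=48, #2→C 5·11=55, #3→C 12·11=132, #4→C 10·17=170, #5→C 6·5=30. Service 435; fixed 219; total 654.
Difference: |572 − 654| = 82.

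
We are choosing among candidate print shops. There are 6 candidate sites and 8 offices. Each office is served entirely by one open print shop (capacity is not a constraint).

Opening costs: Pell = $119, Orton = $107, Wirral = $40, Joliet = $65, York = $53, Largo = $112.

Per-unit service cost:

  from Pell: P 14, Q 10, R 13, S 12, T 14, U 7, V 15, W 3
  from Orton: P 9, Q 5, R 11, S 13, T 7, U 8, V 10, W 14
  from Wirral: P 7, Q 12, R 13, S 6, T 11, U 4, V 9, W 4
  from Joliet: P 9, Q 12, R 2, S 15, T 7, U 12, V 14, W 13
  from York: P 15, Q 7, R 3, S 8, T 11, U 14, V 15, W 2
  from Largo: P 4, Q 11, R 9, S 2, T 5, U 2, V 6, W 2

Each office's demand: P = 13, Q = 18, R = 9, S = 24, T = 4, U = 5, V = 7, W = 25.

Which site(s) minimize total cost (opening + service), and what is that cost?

For any fixed open set, each office goes to its cheapest open site; total = fixed + service.
{York, Largo}: P→Largo 4·13=52, Q→York 7·18=126, R→York 3·9=27, S→Largo 2·24=48, T→Largo 5·4=20, U→Largo 2·5=10, V→Largo 6·7=42, W→York 2·25=50. Service 375; fixed 165; total 540.
{Wirral, York, Largo}: P→Largo 4·13=52, Q→York 7·18=126, R→York 3·9=27, S→Largo 2·24=48, T→Largo 5·4=20, U→Largo 2·5=10, V→Largo 6·7=42, W→York 2·25=50. Service 375; fixed 205; total 580.
{Joliet, York, Largo}: service 366 + fixed 230 = 596
{Pell, Orton, Wirral, Joliet, York, Largo}: P→Largo 4·13=52, Q→Orton 5·18=90, R→Joliet 2·9=18, S→Largo 2·24=48, T→Largo 5·4=20, U→Largo 2·5=10, V→Largo 6·7=42, W→York 2·25=50. Service 330; fixed 496; total 826.
No other subset beats 540.

Open York and Largo; minimum total cost 540.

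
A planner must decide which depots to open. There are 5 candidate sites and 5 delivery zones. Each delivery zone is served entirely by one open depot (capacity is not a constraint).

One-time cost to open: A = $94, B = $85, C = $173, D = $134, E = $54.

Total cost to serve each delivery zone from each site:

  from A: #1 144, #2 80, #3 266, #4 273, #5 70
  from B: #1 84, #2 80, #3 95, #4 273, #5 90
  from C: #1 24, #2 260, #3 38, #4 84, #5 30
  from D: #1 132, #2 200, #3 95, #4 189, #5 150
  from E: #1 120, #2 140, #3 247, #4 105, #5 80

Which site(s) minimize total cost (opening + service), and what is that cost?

For any fixed open set, each delivery zone goes to its cheapest open site; total = fixed + service.
{B, C}: #1→C 24, #2→B 80, #3→C 38, #4→C 84, #5→C 30. Service 256; fixed 258; total 514.
{A, C}: #1→C 24, #2→A 80, #3→C 38, #4→C 84, #5→C 30. Service 256; fixed 267; total 523.
{C, E}: service 316 + fixed 227 = 543
{A, B, C, D, E}: #1→C 24, #2→A 80, #3→C 38, #4→C 84, #5→C 30. Service 256; fixed 540; total 796.
No other subset beats 514.

Open B and C; minimum total cost 514.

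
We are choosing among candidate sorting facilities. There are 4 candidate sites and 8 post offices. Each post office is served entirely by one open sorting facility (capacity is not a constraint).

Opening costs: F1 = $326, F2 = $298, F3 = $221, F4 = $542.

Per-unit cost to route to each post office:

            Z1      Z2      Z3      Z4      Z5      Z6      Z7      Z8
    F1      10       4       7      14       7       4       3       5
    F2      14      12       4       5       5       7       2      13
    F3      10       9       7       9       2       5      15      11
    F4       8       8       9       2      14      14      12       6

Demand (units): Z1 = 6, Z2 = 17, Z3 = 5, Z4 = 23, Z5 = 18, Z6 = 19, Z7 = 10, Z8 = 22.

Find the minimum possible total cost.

Minimum total cost: 1153

For any fixed open set, each post office goes to its cheapest open site; total = fixed + service.
{F1}: Z1→F1 10·6=60, Z2→F1 4·17=68, Z3→F1 7·5=35, Z4→F1 14·23=322, Z5→F1 7·18=126, Z6→F1 4·19=76, Z7→F1 3·10=30, Z8→F1 5·22=110. Service 827; fixed 326; total 1153.
{F1, F3}: service 622 + fixed 547 = 1169
{F1, F2}: service 559 + fixed 624 = 1183
{F1, F2, F3, F4}: service 424 + fixed 1387 = 1811
No other subset beats 1153.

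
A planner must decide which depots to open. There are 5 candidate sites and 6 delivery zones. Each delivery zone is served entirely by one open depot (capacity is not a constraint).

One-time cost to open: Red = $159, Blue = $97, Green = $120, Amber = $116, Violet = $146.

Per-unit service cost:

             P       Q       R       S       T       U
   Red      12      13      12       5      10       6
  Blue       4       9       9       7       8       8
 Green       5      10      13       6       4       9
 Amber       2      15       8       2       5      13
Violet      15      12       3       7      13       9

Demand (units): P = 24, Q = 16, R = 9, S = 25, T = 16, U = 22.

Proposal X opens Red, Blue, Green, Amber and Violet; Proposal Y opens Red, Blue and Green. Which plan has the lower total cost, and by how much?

Proposal X: {Red, Blue, Green, Amber, Violet}: P→Amber 2·24=48, Q→Blue 9·16=144, R→Violet 3·9=27, S→Amber 2·25=50, T→Green 4·16=64, U→Red 6·22=132. Service 465; fixed 638; total 1103.
Proposal Y: {Red, Blue, Green}: P→Blue 4·24=96, Q→Blue 9·16=144, R→Blue 9·9=81, S→Red 5·25=125, T→Green 4·16=64, U→Red 6·22=132. Service 642; fixed 376; total 1018.
Difference: |1103 − 1018| = 85.

Proposal Y is cheaper by 85.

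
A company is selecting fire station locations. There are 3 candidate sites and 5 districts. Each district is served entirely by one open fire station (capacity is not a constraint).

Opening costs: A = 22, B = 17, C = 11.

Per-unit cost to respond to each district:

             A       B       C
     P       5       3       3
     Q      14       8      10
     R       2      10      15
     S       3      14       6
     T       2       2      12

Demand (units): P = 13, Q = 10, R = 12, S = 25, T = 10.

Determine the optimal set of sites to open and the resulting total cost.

Open A and B; minimum total cost 277.

For any fixed open set, each district goes to its cheapest open site; total = fixed + service.
{A, B}: P→B 3·13=39, Q→B 8·10=80, R→A 2·12=24, S→A 3·25=75, T→A 2·10=20. Service 238; fixed 39; total 277.
{A, B, C}: P→B 3·13=39, Q→B 8·10=80, R→A 2·12=24, S→A 3·25=75, T→A 2·10=20. Service 238; fixed 50; total 288.
{A, C}: service 258 + fixed 33 = 291
{C}: service 589 + fixed 11 = 600
No other subset beats 277.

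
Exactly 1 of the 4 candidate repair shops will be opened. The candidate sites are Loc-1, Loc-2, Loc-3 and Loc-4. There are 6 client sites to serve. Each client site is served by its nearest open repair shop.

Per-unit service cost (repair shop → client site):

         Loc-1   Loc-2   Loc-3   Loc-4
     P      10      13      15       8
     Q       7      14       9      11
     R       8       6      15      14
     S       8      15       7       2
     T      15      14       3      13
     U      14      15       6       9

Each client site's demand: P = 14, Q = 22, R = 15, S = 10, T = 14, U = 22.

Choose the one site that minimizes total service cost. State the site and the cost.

With exactly 1 open, each client site uses its cheapest among the chosen.
{Loc-3}: P→Loc-3 15·14=210, Q→Loc-3 9·22=198, R→Loc-3 15·15=225, S→Loc-3 7·10=70, T→Loc-3 3·14=42, U→Loc-3 6·22=132. Service cost 877.
{Loc-4}: service cost 964
{Loc-1}: service cost 1012
Among all 4 size-1 choices, {Loc-3} is lowest.

Choose Loc-3 only; total service cost 877.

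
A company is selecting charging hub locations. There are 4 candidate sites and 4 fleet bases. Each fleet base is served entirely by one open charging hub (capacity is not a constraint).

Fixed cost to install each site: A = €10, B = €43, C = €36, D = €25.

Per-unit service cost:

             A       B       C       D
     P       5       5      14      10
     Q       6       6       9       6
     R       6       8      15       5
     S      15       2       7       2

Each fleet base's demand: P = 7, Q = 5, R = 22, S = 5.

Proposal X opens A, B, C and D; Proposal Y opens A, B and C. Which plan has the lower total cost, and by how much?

Proposal Y is cheaper by 3.

Proposal X: {A, B, C, D}: P→A 5·7=35, Q→A 6·5=30, R→D 5·22=110, S→B 2·5=10. Service 185; fixed 114; total 299.
Proposal Y: {A, B, C}: P→A 5·7=35, Q→A 6·5=30, R→A 6·22=132, S→B 2·5=10. Service 207; fixed 89; total 296.
Difference: |299 − 296| = 3.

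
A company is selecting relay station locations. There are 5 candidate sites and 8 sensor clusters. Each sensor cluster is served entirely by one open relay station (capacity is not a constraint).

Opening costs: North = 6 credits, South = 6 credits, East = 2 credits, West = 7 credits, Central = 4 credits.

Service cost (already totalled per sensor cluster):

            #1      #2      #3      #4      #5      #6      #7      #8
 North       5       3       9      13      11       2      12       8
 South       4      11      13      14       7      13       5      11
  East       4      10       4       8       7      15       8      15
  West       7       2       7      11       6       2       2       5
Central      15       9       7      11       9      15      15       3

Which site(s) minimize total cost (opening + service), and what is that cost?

Open East and West; minimum total cost 42.

For any fixed open set, each sensor cluster goes to its cheapest open site; total = fixed + service.
{East, West}: #1→East 4, #2→West 2, #3→East 4, #4→East 8, #5→West 6, #6→West 2, #7→West 2, #8→West 5. Service 33; fixed 9; total 42.
{East, West, Central}: #1→East 4, #2→West 2, #3→East 4, #4→East 8, #5→West 6, #6→West 2, #7→West 2, #8→Central 3. Service 31; fixed 13; total 44.
{North, East, West}: #1→East 4, #2→West 2, #3→East 4, #4→East 8, #5→West 6, #6→North 2, #7→West 2, #8→West 5. Service 33; fixed 15; total 48.
{North, South, East, West, Central}: service 31 + fixed 25 = 56
No other subset beats 42.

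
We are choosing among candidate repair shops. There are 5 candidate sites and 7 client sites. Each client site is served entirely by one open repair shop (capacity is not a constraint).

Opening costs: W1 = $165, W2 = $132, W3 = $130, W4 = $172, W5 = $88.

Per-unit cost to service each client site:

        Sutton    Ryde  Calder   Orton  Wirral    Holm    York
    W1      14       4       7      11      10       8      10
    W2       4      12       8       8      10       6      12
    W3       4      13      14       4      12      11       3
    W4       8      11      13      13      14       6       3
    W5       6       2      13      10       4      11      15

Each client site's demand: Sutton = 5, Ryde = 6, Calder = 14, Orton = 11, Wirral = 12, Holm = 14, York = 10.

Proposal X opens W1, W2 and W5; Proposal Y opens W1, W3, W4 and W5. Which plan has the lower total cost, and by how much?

Proposal X: {W1, W2, W5}: Sutton→W2 4·5=20, Ryde→W5 2·6=12, Calder→W1 7·14=98, Orton→W2 8·11=88, Wirral→W5 4·12=48, Holm→W2 6·14=84, York→W1 10·10=100. Service 450; fixed 385; total 835.
Proposal Y: {W1, W3, W4, W5}: Sutton→W3 4·5=20, Ryde→W5 2·6=12, Calder→W1 7·14=98, Orton→W3 4·11=44, Wirral→W5 4·12=48, Holm→W4 6·14=84, York→W3 3·10=30. Service 336; fixed 555; total 891.
Difference: |835 − 891| = 56.

Proposal X is cheaper by 56.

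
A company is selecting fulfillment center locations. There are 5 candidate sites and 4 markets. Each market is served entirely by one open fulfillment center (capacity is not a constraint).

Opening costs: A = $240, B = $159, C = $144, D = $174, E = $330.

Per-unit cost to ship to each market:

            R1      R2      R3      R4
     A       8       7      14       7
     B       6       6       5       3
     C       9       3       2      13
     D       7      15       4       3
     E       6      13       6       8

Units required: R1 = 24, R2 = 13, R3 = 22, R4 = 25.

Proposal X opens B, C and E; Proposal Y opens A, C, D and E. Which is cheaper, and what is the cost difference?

Proposal X is cheaper by 255.

Proposal X: {B, C, E}: R1→B 6·24=144, R2→C 3·13=39, R3→C 2·22=44, R4→B 3·25=75. Service 302; fixed 633; total 935.
Proposal Y: {A, C, D, E}: R1→E 6·24=144, R2→C 3·13=39, R3→C 2·22=44, R4→D 3·25=75. Service 302; fixed 888; total 1190.
Difference: |935 − 1190| = 255.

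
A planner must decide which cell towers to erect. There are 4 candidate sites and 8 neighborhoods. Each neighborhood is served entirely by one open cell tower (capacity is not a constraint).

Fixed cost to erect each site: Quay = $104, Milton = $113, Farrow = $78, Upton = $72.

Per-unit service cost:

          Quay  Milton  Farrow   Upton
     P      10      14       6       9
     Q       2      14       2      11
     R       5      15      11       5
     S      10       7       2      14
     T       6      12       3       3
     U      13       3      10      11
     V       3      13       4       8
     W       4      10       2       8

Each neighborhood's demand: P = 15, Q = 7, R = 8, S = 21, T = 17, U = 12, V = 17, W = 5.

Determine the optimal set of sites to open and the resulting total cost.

For any fixed open set, each neighborhood goes to its cheapest open site; total = fixed + service.
{Farrow}: P→Farrow 6·15=90, Q→Farrow 2·7=14, R→Farrow 11·8=88, S→Farrow 2·21=42, T→Farrow 3·17=51, U→Farrow 10·12=120, V→Farrow 4·17=68, W→Farrow 2·5=10. Service 483; fixed 78; total 561.
{Farrow, Upton}: service 435 + fixed 150 = 585
{Milton, Farrow}: P→Farrow 6·15=90, Q→Farrow 2·7=14, R→Farrow 11·8=88, S→Farrow 2·21=42, T→Farrow 3·17=51, U→Milton 3·12=36, V→Farrow 4·17=68, W→Farrow 2·5=10. Service 399; fixed 191; total 590.
{Quay, Milton, Farrow, Upton}: service 334 + fixed 367 = 701
No other subset beats 561.

Open Farrow only; minimum total cost 561.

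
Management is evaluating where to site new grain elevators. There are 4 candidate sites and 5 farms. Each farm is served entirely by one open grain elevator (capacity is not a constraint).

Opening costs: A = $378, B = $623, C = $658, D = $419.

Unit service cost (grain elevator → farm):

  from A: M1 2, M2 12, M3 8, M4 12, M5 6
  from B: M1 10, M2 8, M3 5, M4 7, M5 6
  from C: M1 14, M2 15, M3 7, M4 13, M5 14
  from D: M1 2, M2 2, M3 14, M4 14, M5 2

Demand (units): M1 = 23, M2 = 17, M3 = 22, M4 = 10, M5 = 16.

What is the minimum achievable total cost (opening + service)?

Minimum total cost: 979

For any fixed open set, each farm goes to its cheapest open site; total = fixed + service.
{D}: M1→D 2·23=46, M2→D 2·17=34, M3→D 14·22=308, M4→D 14·10=140, M5→D 2·16=32. Service 560; fixed 419; total 979.
{A}: service 642 + fixed 378 = 1020
{A, D}: service 408 + fixed 797 = 1205
{A, B, C, D}: service 292 + fixed 2078 = 2370
No other subset beats 979.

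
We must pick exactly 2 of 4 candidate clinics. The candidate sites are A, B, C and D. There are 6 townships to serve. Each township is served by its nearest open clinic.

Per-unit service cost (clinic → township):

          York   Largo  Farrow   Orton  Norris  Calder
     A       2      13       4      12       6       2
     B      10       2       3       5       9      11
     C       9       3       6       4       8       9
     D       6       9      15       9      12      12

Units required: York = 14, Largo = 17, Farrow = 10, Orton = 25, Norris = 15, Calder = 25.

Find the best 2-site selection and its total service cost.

Choose A and B; total service cost 357.

With exactly 2 open, each township uses its cheapest among the chosen.
{A, B}: York→A 2·14=28, Largo→B 2·17=34, Farrow→B 3·10=30, Orton→B 5·25=125, Norris→A 6·15=90, Calder→A 2·25=50. Service cost 357.
{A, C}: service cost 359
{A, D}: service cost 586
Among all 6 size-2 choices, {A, B} is lowest.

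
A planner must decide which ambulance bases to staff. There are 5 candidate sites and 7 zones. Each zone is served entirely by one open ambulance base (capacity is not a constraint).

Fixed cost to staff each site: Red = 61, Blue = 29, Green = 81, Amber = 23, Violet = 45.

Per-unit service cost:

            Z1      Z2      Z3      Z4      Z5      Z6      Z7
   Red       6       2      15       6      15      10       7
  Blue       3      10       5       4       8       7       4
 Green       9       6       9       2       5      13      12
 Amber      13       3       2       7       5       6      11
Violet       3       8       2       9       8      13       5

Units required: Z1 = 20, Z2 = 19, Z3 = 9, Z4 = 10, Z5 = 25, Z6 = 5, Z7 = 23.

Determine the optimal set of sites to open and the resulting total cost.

Open Blue and Amber; minimum total cost 474.

For any fixed open set, each zone goes to its cheapest open site; total = fixed + service.
{Blue, Amber}: Z1→Blue 3·20=60, Z2→Amber 3·19=57, Z3→Amber 2·9=18, Z4→Blue 4·10=40, Z5→Amber 5·25=125, Z6→Amber 6·5=30, Z7→Blue 4·23=92. Service 422; fixed 52; total 474.
{Red, Blue, Amber}: Z1→Blue 3·20=60, Z2→Red 2·19=38, Z3→Amber 2·9=18, Z4→Blue 4·10=40, Z5→Amber 5·25=125, Z6→Amber 6·5=30, Z7→Blue 4·23=92. Service 403; fixed 113; total 516.
{Blue, Amber, Violet}: service 422 + fixed 97 = 519
{Red, Blue, Green, Amber, Violet}: Z1→Blue 3·20=60, Z2→Red 2·19=38, Z3→Amber 2·9=18, Z4→Green 2·10=20, Z5→Green 5·25=125, Z6→Amber 6·5=30, Z7→Blue 4·23=92. Service 383; fixed 239; total 622.
No other subset beats 474.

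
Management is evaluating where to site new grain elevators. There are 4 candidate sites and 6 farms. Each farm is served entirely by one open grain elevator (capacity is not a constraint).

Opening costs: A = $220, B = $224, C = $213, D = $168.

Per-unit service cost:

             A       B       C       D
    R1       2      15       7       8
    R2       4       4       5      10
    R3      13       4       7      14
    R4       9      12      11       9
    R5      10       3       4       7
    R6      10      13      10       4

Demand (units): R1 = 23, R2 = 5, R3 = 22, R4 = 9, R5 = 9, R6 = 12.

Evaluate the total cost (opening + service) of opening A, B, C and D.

Each farm is assigned to its cheapest site among the open ones.
{A, B, C, D}: R1→A 2·23=46, R2→A 4·5=20, R3→B 4·22=88, R4→A 9·9=81, R5→B 3·9=27, R6→D 4·12=48. Service 310; fixed 825; total 1135.

Total cost: 1135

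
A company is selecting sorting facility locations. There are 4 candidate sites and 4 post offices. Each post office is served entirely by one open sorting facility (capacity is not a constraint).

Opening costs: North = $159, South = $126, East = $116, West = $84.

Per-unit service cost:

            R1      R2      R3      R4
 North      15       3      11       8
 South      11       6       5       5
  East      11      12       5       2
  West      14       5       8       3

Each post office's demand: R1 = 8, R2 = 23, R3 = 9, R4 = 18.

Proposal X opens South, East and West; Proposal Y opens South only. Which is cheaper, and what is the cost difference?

Proposal Y is cheaper by 123.

Proposal X: {South, East, West}: R1→South 11·8=88, R2→West 5·23=115, R3→South 5·9=45, R4→East 2·18=36. Service 284; fixed 326; total 610.
Proposal Y: {South}: R1→South 11·8=88, R2→South 6·23=138, R3→South 5·9=45, R4→South 5·18=90. Service 361; fixed 126; total 487.
Difference: |610 − 487| = 123.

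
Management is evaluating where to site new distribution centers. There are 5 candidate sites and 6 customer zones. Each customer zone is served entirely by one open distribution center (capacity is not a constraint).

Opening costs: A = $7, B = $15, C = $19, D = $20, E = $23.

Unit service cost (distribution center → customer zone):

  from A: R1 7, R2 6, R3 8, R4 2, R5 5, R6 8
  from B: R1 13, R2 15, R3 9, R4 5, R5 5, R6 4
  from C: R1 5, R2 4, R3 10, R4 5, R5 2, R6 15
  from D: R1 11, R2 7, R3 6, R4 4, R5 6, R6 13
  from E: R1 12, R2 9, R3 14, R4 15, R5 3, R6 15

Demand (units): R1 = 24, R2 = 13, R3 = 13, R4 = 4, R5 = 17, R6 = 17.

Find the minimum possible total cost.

Minimum total cost: 421

For any fixed open set, each customer zone goes to its cheapest open site; total = fixed + service.
{A, B, C, D}: R1→C 5·24=120, R2→C 4·13=52, R3→D 6·13=78, R4→A 2·4=8, R5→C 2·17=34, R6→B 4·17=68. Service 360; fixed 61; total 421.
{B, C, D}: service 368 + fixed 54 = 422
{A, B, C}: service 386 + fixed 41 = 427
{A, B, C, D, E}: service 360 + fixed 84 = 444
No other subset beats 421.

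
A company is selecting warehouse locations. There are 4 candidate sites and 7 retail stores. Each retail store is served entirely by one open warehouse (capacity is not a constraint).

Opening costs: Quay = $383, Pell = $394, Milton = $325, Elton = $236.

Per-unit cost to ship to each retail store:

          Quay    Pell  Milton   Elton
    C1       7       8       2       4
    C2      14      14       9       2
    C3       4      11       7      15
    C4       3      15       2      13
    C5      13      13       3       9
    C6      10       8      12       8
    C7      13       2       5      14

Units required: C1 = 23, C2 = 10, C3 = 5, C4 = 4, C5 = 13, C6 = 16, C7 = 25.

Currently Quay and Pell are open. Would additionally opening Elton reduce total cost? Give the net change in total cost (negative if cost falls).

Current service cost with {Quay, Pell}: 680.
Adding Elton: each retail store re-picks its cheapest; new service cost 439, saving 241.
Extra fixed cost: 236. Net change = 236 − 241 = -5.
(Totals: 1457 → 1452.)

Yes — net change −5 (cost falls by 5).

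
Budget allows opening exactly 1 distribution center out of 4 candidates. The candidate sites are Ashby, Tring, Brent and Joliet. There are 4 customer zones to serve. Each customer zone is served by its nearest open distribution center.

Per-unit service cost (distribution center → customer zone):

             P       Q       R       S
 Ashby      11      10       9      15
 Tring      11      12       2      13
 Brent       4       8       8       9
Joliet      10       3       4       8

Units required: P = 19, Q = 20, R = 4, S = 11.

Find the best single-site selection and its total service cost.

With exactly 1 open, each customer zone uses its cheapest among the chosen.
{Joliet}: P→Joliet 10·19=190, Q→Joliet 3·20=60, R→Joliet 4·4=16, S→Joliet 8·11=88. Service cost 354.
{Brent}: service cost 367
{Tring}: service cost 600
Among all 4 size-1 choices, {Joliet} is lowest.

Choose Joliet only; total service cost 354.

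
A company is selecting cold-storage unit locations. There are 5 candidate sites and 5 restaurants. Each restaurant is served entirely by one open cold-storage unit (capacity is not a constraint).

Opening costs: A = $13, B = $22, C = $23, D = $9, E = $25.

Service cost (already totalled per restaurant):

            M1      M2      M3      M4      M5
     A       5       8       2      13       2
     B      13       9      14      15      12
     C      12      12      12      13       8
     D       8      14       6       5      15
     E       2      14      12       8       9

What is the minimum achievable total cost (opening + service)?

Minimum total cost: 43

For any fixed open set, each restaurant goes to its cheapest open site; total = fixed + service.
{A}: M1→A 5, M2→A 8, M3→A 2, M4→A 13, M5→A 2. Service 30; fixed 13; total 43.
{A, D}: M1→A 5, M2→A 8, M3→A 2, M4→D 5, M5→A 2. Service 22; fixed 22; total 44.
{D}: M1→D 8, M2→D 14, M3→D 6, M4→D 5, M5→D 15. Service 48; fixed 9; total 57.
{A, B, C, D, E}: service 19 + fixed 92 = 111
No other subset beats 43.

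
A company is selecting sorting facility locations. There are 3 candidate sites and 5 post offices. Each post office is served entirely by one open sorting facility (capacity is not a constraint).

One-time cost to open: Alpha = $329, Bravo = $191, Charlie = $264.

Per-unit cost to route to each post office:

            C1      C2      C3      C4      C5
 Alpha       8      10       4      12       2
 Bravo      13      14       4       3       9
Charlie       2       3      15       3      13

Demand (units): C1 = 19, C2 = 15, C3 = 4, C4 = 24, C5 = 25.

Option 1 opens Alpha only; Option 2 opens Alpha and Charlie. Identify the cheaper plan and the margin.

Option 1: {Alpha}: C1→Alpha 8·19=152, C2→Alpha 10·15=150, C3→Alpha 4·4=16, C4→Alpha 12·24=288, C5→Alpha 2·25=50. Service 656; fixed 329; total 985.
Option 2: {Alpha, Charlie}: C1→Charlie 2·19=38, C2→Charlie 3·15=45, C3→Alpha 4·4=16, C4→Charlie 3·24=72, C5→Alpha 2·25=50. Service 221; fixed 593; total 814.
Difference: |985 − 814| = 171.

Option 2 is cheaper by 171.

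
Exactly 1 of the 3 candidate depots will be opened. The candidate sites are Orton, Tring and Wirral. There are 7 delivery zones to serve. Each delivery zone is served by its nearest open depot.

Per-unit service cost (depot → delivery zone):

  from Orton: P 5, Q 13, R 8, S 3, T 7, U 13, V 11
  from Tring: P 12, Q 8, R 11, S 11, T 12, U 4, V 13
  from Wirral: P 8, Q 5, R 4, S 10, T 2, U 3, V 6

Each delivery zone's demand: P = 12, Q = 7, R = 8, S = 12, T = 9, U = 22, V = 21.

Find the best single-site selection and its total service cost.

With exactly 1 open, each delivery zone uses its cheapest among the chosen.
{Wirral}: P→Wirral 8·12=96, Q→Wirral 5·7=35, R→Wirral 4·8=32, S→Wirral 10·12=120, T→Wirral 2·9=18, U→Wirral 3·22=66, V→Wirral 6·21=126. Service cost 493.
{Orton}: service cost 831
{Tring}: service cost 889
Among all 3 size-1 choices, {Wirral} is lowest.

Choose Wirral only; total service cost 493.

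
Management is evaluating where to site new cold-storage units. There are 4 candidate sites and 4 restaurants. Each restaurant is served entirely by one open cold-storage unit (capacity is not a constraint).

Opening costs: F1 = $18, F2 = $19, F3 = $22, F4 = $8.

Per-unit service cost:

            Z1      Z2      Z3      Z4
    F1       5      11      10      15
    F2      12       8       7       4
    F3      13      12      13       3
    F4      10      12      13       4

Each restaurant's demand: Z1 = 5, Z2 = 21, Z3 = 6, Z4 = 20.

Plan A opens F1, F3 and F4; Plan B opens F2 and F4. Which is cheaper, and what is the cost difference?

Plan B is cheaper by 57.

Plan A: {F1, F3, F4}: Z1→F1 5·5=25, Z2→F1 11·21=231, Z3→F1 10·6=60, Z4→F3 3·20=60. Service 376; fixed 48; total 424.
Plan B: {F2, F4}: Z1→F4 10·5=50, Z2→F2 8·21=168, Z3→F2 7·6=42, Z4→F2 4·20=80. Service 340; fixed 27; total 367.
Difference: |424 − 367| = 57.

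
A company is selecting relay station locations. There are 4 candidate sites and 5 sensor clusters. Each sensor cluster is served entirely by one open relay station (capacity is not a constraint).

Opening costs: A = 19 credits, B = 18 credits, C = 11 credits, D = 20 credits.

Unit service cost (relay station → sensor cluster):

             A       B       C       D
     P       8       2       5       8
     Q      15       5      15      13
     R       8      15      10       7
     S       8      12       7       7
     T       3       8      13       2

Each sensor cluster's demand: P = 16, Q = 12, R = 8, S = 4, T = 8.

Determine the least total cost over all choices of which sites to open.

For any fixed open set, each sensor cluster goes to its cheapest open site; total = fixed + service.
{B, D}: P→B 2·16=32, Q→B 5·12=60, R→D 7·8=56, S→D 7·4=28, T→D 2·8=16. Service 192; fixed 38; total 230.
{B, C, D}: service 192 + fixed 49 = 241
{A, B}: service 212 + fixed 37 = 249
{A, B, C, D}: P→B 2·16=32, Q→B 5·12=60, R→D 7·8=56, S→C 7·4=28, T→D 2·8=16. Service 192; fixed 68; total 260.
(All 15 nonempty subsets were checked; B and D is lowest.)

Minimum total cost: 230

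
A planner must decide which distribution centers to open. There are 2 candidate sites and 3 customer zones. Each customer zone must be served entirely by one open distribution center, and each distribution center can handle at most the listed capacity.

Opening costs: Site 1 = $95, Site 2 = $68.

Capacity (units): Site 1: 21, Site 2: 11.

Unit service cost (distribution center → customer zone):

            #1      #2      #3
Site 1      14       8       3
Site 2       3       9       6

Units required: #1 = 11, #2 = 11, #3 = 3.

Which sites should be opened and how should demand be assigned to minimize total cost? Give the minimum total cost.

Minimum total cost: 293

Open {Site 1, Site 2}: #1→Site 2 3·11=33, #2→Site 1 8·11=88, #3→Site 1 3·3=9.
Loads: Site 1 carries 14/21, Site 2 carries 11/11. Service 130; fixed 163; total 293.
Next best feasible plan costs 425.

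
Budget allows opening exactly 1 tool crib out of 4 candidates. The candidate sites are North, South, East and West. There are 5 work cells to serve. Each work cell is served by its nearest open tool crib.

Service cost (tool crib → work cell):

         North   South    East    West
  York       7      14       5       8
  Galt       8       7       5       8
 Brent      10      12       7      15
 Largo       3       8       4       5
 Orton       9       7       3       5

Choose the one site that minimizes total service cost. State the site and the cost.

With exactly 1 open, each work cell uses its cheapest among the chosen.
{East}: York→East 5, Galt→East 5, Brent→East 7, Largo→East 4, Orton→East 3. Service cost 24.
{North}: service cost 37
{West}: service cost 41
Among all 4 size-1 choices, {East} is lowest.

Choose East only; total service cost 24.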